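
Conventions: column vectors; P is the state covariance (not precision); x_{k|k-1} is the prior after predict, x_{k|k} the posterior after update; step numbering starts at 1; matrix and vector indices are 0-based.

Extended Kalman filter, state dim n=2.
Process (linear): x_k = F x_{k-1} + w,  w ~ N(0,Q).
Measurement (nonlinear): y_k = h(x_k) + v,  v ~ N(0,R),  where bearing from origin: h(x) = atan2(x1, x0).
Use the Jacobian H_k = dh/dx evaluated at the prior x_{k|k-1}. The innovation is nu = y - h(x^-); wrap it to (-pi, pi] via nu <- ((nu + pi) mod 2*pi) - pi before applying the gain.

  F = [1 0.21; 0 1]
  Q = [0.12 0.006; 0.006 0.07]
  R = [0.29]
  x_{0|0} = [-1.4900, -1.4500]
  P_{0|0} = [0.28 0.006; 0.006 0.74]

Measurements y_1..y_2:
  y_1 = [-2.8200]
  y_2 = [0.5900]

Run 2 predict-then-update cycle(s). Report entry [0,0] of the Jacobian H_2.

step 1: x^-=[-1.7945, -1.4500]  P^-=[0.4352 0.1674; 0.1674 0.8100]  H_jac=[0.2724 -0.3371]  S=[0.3836]  K=[0.1619; -0.5930]  nu=[-0.3580]  x^+=[-1.8525, -1.2377]  P^+=[0.4251 0.2042; 0.2042 0.6751]
step 2: x^-=[-2.1124, -1.2377]  P^-=[0.6606 0.3520; 0.3520 0.7451]  H_jac=[0.2065 -0.3524]  S=[0.3595]  K=[0.0344; -0.5283]  nu=[-3.0816]  x^+=[-2.2184, 0.3902]  P^+=[0.6602 0.3585; 0.3585 0.6448]

H_jac[0,0] = 0.2065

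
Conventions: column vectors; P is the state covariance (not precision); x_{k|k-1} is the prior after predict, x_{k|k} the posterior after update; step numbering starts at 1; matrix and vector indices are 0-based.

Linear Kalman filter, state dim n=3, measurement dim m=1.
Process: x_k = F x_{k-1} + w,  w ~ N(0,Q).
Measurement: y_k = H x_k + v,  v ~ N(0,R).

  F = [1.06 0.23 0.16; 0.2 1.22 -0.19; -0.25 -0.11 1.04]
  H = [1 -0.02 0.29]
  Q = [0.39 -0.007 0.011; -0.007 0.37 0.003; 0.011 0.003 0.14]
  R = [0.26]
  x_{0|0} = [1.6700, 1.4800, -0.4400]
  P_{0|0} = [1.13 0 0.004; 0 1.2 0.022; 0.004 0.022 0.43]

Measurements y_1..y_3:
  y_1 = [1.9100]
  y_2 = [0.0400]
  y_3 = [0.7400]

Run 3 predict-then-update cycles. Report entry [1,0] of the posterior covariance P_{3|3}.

step 1: x^-=[2.0402, 2.2232, -1.0379]  P^-=[1.7371 0.5589 -0.2381; 0.5589 2.2063 -0.2701; -0.2381 -0.2701 0.6831]  S=[1.8981]  K=[0.8729; 0.2299; -0.0182]  nu=[0.2153]  x^+=[2.2281, 2.2727, -1.0418]  P^+=[0.2908 0.1779 -0.2079; 0.1779 2.1060 -0.2622; -0.2079 -0.2622 0.6825]
step 2: x^-=[2.7178, 3.4162, -1.8905]  P^-=[0.8426 0.8586 -0.3157; 0.8586 3.7649 -0.8784; -0.3157 -0.8784 1.0997]  S=[0.9893]  K=[0.7418; 0.5343; 0.0210]  nu=[-2.0612]  x^+=[1.1888, 2.3149, -1.9338]  P^+=[0.2982 0.4665 -0.3311; 0.4665 3.4825 -0.8895; -0.3311 -0.8895 1.0993]
step 3: x^-=[1.4832, 3.4294, -2.5630]  P^-=[0.9871 1.5461 -0.6033; 1.5461 6.2702 -2.0808; -0.6033 -2.0808 1.7911]  S=[1.0126]  K=[0.7715; 0.8071; -0.0418]  nu=[0.0687]  x^+=[1.5362, 3.4848, -2.5658]  P^+=[0.3844 0.9156 -0.5707; 0.9156 5.6106 -2.0467; -0.5707 -2.0467 1.7894]

P_post[1,0] = 0.9156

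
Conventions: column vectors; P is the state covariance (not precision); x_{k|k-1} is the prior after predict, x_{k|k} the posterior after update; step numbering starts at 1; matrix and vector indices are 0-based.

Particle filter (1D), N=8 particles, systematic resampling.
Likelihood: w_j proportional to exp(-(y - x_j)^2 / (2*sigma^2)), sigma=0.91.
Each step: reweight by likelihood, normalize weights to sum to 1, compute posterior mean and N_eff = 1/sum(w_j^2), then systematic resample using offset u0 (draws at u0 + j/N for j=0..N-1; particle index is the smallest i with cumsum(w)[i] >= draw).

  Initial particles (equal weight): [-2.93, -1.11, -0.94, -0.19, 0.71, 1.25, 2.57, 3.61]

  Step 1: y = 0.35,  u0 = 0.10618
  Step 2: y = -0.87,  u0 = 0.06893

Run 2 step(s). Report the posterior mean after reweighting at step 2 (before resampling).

post_mean = -0.2312

step 1: w=[0.0005, 0.0898, 0.1191, 0.2729, 0.3009, 0.1996, 0.0166, 0.0005]  mean=0.2427  Neff=4.3976  idx=[2, 3, 3, 3, 4, 4, 5, 5]
step 2: w=[0.2595, 0.1969, 0.1969, 0.1969, 0.0577, 0.0577, 0.0173, 0.0173]  mean=-0.2312  Neff=5.2387  idx=[0, 0, 1, 1, 2, 3, 3, 5]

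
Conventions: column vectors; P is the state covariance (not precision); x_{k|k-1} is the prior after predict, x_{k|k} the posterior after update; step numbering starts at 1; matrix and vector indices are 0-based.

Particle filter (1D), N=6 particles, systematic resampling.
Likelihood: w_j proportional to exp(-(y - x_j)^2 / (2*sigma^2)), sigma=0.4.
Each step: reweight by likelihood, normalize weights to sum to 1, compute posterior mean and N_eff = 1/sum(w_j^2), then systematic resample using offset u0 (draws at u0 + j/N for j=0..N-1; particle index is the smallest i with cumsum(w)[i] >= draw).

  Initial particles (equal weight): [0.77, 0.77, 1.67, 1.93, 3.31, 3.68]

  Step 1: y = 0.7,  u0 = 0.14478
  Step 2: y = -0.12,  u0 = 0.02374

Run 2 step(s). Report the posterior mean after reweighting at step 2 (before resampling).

post_mean = 0.7701

step 1: w=[0.4848, 0.4848, 0.0260, 0.0044, 0.0000, 0.0000]  mean=0.7985  Neff=2.1241  idx=[0, 0, 0, 1, 1, 2]
step 2: w=[0.2000, 0.2000, 0.2000, 0.2000, 0.2000, 0.0001]  mean=0.7701  Neff=5.0011  idx=[0, 0, 1, 2, 3, 4]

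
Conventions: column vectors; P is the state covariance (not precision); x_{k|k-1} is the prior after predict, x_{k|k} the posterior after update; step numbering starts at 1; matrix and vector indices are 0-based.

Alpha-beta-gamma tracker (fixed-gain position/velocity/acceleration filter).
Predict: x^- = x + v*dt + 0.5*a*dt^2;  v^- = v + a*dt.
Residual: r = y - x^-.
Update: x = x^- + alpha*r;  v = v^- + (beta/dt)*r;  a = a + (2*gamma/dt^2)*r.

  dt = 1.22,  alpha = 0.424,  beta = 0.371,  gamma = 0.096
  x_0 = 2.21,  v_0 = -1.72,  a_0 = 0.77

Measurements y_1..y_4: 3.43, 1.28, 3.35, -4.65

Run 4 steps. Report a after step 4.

step 1: x_pred=0.6846  r=2.7454  x^+=1.8487  v^+=0.0543  a^+=1.1241
step 2: x_pred=2.7515  r=-1.4715  x^+=2.1276  v^+=0.9783  a^+=0.9343
step 3: x_pred=4.0164  r=-0.6664  x^+=3.7338  v^+=1.9155  a^+=0.8484
step 4: x_pred=6.7021  r=-11.3521  x^+=1.8888  v^+=-0.5016  a^+=-0.6160

a_post = -0.6160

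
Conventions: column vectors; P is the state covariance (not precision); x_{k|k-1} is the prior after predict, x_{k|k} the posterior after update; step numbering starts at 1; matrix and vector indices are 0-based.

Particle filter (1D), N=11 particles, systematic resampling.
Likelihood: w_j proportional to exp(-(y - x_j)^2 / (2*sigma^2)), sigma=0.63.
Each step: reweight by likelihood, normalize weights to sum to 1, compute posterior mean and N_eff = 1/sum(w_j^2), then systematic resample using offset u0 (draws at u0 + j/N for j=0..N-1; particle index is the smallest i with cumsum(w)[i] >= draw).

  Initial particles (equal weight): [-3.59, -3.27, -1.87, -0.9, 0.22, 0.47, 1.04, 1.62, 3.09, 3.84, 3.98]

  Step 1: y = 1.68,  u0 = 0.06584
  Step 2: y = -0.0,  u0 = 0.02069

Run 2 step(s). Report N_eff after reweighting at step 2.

step 1: w=[0.0000, 0.0000, 0.0000, 0.0001, 0.0358, 0.0830, 0.3134, 0.5226, 0.0429, 0.0015, 0.0007]  mean=1.3603  Neff=2.6221  idx=[5, 6, 6, 6, 6, 7, 7, 7, 7, 7, 8]
step 2: w=[0.3854, 0.1303, 0.1303, 0.1303, 0.1303, 0.0187, 0.0187, 0.0187, 0.0187, 0.0187, 0.0000]  mean=0.8744  Neff=4.5827  idx=[0, 0, 0, 0, 0, 1, 2, 3, 3, 4, 6]

N_eff = 4.5827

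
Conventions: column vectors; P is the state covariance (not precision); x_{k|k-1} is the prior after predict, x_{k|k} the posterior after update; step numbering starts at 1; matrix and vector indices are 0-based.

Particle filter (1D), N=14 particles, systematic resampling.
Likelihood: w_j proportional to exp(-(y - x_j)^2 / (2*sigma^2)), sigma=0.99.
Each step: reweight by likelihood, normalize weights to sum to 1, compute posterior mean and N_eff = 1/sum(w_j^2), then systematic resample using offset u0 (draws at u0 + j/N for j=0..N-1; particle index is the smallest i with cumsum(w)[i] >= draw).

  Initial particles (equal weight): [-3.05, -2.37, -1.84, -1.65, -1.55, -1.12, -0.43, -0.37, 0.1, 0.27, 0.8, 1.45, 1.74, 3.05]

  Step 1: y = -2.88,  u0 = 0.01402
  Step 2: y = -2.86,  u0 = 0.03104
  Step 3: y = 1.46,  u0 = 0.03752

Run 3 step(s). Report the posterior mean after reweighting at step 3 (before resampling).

post_mean = -1.7484

step 1: w=[0.2725, 0.2422, 0.1593, 0.1278, 0.1122, 0.0569, 0.0129, 0.0111, 0.0030, 0.0018, 0.0003, 0.0000, 0.0000, 0.0000]  mean=-2.1554  Neff=5.2424  idx=[0, 0, 0, 0, 1, 1, 1, 1, 2, 2, 3, 3, 4, 5]
step 2: w=[0.0961, 0.0961, 0.0961, 0.0961, 0.0866, 0.0866, 0.0866, 0.0866, 0.0576, 0.0576, 0.0464, 0.0464, 0.0408, 0.0209]  mean=-2.4440  Neff=12.5142  idx=[0, 1, 1, 2, 3, 4, 4, 5, 6, 7, 8, 9, 10, 12]
step 3: w=[0.0011, 0.0011, 0.0011, 0.0011, 0.0011, 0.0203, 0.0203, 0.0203, 0.0203, 0.0203, 0.1394, 0.1394, 0.2595, 0.3546]  mean=-1.7484  Neff=4.2728  idx=[6, 10, 10, 11, 11, 12, 12, 12, 12, 13, 13, 13, 13, 13]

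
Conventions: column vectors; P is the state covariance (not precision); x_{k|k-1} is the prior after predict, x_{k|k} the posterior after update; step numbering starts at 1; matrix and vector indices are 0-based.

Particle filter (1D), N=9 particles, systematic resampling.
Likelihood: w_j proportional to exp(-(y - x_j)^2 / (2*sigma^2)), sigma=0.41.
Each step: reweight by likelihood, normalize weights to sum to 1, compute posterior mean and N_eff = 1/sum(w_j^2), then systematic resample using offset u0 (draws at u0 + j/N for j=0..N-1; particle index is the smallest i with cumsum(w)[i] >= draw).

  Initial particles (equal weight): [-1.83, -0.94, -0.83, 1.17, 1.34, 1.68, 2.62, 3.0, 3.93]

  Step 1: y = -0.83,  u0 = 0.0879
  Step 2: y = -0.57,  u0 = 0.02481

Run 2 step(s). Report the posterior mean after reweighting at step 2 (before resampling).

post_mean = -0.8734

step 1: w=[0.0253, 0.4786, 0.4961, 0.0000, 0.0000, 0.0000, 0.0000, 0.0000, 0.0000]  mean=-0.9080  Neff=2.1018  idx=[1, 1, 1, 1, 2, 2, 2, 2, 2]
step 2: w=[0.0986, 0.0986, 0.0986, 0.0986, 0.1211, 0.1211, 0.1211, 0.1211, 0.1211]  mean=-0.8734  Neff=8.9093  idx=[0, 1, 2, 3, 4, 5, 6, 7, 8]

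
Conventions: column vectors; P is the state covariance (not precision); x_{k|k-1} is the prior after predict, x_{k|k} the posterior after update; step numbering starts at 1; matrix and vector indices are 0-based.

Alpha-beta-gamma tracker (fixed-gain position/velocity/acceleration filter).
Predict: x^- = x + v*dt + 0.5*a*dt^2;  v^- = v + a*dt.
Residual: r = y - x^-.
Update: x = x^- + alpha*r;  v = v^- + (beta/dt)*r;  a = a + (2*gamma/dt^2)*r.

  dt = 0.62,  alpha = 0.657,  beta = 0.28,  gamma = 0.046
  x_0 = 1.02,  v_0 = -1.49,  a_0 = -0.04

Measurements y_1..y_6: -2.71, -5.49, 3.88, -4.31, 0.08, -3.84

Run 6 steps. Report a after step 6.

a_post = 0.3219

step 1: x_pred=0.0885  r=-2.7985  x^+=-1.7501  v^+=-2.7786  a^+=-0.7098
step 2: x_pred=-3.6093  r=-1.8807  x^+=-4.8449  v^+=-4.0681  a^+=-1.1599
step 3: x_pred=-7.5900  r=11.4700  x^+=-0.0542  v^+=0.3928  a^+=1.5853
step 4: x_pred=0.4940  r=-4.8040  x^+=-2.6622  v^+=-0.7939  a^+=0.4355
step 5: x_pred=-3.0707  r=3.1507  x^+=-1.0007  v^+=0.8991  a^+=1.1896
step 6: x_pred=-0.2146  r=-3.6254  x^+=-2.5965  v^+=-0.0007  a^+=0.3219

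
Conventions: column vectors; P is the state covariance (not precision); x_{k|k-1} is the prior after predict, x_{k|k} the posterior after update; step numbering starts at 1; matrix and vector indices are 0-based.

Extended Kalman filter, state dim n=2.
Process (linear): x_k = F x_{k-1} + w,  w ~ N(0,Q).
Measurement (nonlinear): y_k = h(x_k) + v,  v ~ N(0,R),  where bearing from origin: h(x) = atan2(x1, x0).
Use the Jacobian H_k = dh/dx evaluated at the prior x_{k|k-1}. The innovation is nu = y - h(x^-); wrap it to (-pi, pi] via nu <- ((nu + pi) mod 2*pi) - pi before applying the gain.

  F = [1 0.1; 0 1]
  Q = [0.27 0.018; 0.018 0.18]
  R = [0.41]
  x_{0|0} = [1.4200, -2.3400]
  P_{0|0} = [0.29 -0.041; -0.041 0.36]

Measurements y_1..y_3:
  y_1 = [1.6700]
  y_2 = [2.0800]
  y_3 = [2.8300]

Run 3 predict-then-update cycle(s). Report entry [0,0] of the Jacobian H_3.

step 1: x^-=[1.1860, -2.3400]  P^-=[0.5554 0.0130; 0.0130 0.5400]  H_jac=[0.3400 0.1723]  S=[0.4918]  K=[0.3886; 0.1982]  nu=[2.7717]  x^+=[2.2630, -1.7906]  P^+=[0.4812 -0.0249; -0.0249 0.5207]
step 2: x^-=[2.0839, -1.7906]  P^-=[0.7514 0.0452; 0.0452 0.7007]  H_jac=[0.2372 0.2761]  S=[0.5116]  K=[0.3728; 0.3990]  nu=[2.7898]  x^+=[3.1239, -0.6773]  P^+=[0.6803 -0.0309; -0.0309 0.6192]
step 3: x^-=[3.0561, -0.6773]  P^-=[0.9503 0.0490; 0.0490 0.7992]  H_jac=[0.0691 0.3119]  S=[0.4944]  K=[0.1638; 0.5110]  nu=[3.0481]  x^+=[3.5554, 0.8804]  P^+=[0.9370 0.0076; 0.0076 0.6701]

H_jac[0,0] = 0.0691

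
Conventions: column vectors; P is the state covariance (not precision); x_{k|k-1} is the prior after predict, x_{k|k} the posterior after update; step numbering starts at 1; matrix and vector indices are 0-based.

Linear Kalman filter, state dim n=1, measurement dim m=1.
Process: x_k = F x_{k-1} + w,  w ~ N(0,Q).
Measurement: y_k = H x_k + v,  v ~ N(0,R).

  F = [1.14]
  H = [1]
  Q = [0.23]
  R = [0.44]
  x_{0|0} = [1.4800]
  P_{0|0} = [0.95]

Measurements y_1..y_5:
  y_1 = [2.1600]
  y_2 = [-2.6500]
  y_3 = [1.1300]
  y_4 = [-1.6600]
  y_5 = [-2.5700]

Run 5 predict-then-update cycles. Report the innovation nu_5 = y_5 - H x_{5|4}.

innov = [-1.6925]

step 1: x^-=[1.6872]  P^-=[1.4646]  S=[1.9046]  K=[0.7690]  nu=[0.4728]  x^+=[2.0508]  P^+=[0.3384]
step 2: x^-=[2.3379]  P^-=[0.6697]  S=[1.1097]  K=[0.6035]  nu=[-4.9879]  x^+=[-0.6723]  P^+=[0.2655]
step 3: x^-=[-0.7665]  P^-=[0.5751]  S=[1.0151]  K=[0.5665]  nu=[1.8965]  x^+=[0.3080]  P^+=[0.2493]
step 4: x^-=[0.3511]  P^-=[0.5540]  S=[0.9940]  K=[0.5573]  nu=[-2.0111]  x^+=[-0.7697]  P^+=[0.2452]
step 5: x^-=[-0.8775]  P^-=[0.5487]  S=[0.9887]  K=[0.5550]  nu=[-1.6925]  x^+=[-1.8168]  P^+=[0.2442]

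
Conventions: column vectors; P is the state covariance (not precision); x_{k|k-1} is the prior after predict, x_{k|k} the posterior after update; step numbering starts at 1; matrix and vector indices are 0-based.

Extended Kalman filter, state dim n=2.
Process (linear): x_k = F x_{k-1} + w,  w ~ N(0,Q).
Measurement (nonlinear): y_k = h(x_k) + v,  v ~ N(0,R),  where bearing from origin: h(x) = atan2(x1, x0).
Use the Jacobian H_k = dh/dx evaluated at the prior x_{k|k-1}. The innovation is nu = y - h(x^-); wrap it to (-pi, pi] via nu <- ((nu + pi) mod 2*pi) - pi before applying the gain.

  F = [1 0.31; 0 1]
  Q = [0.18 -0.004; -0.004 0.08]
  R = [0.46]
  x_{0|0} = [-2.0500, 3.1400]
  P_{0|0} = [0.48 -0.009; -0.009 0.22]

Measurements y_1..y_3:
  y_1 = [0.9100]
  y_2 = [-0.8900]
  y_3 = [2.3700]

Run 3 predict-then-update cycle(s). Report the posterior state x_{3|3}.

step 1: x^-=[-1.0766, 3.1400]  P^-=[0.6756 0.0552; 0.0552 0.3000]  H_jac=[-0.2850 -0.0977]  S=[0.5208]  K=[-0.3800; -0.0865]  nu=[-0.9911]  x^+=[-0.7000, 3.2257]  P^+=[0.6004 0.0381; 0.0381 0.2961]
step 2: x^-=[0.3000, 3.2257]  P^-=[0.8324 0.1259; 0.1259 0.3761]  H_jac=[-0.3074 0.0286]  S=[0.5367]  K=[-0.4700; -0.0521]  nu=[-2.3681]  x^+=[1.4129, 3.3490]  P^+=[0.7139 0.1127; 0.1127 0.3747]
step 3: x^-=[2.4511, 3.3490]  P^-=[0.9998 0.2249; 0.2249 0.4547]  H_jac=[-0.1944 0.1423]  S=[0.4946]  K=[-0.3284; 0.0424]  nu=[1.4310]  x^+=[1.9812, 3.4097]  P^+=[0.9465 0.2318; 0.2318 0.4538]

x_post = [1.9812, 3.4097]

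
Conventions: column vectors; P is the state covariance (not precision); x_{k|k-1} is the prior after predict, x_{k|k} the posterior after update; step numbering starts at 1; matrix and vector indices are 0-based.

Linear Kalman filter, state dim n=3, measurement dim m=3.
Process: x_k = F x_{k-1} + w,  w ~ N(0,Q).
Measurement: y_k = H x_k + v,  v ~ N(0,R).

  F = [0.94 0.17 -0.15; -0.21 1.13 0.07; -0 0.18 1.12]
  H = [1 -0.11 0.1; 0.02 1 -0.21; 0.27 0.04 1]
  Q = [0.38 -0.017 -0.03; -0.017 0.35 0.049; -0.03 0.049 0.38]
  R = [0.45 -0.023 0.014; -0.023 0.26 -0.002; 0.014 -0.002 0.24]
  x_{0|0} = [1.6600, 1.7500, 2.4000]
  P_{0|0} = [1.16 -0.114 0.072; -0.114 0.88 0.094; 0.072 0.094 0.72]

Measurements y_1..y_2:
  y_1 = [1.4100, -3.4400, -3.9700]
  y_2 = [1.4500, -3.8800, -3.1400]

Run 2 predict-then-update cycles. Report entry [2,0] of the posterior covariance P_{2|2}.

P_post[2,0] = -0.0715

step 1: x^-=[1.4979, 1.7969, 3.0030]  P^-=[1.3851 -0.2093 -0.0522; -0.2093 1.5952 0.3920; -0.0522 0.3920 1.3496]  S=[1.8949 -0.3489 0.4186; -0.3489 1.7427 0.1198; 0.4186 0.1198 1.6918]  K=[0.7510 0.0527 -0.0043; -0.0710 0.8382 0.1942; -0.1709 -0.0305 0.8431]  nu=[-0.1905, -4.6362, -7.4493]  x^+=[1.1425, -3.5223, -3.1039]  P^+=[0.3418 -0.0276 -0.0818; -0.0276 0.2286 0.0422; -0.0818 0.0422 0.2204]
step 2: x^-=[0.9407, -4.4374, -4.1104]  P^-=[0.7057 -0.0858 -0.1439; -0.0858 0.6802 0.1871; -0.1439 0.1871 0.6809]  S=[1.1567 -0.1307 0.1011; -0.1307 0.8897 0.0536; 0.1011 0.0536 0.9089]  K=[0.6129 0.0448 -0.0233; -0.0591 0.6992 0.1756; -0.1496 -0.0198 0.7325]  nu=[0.4322, -0.3246, 0.8939]  x^+=[1.1702, -4.5329, -3.5138]  P^+=[0.2791 -0.0230 -0.0715; -0.0230 0.1913 0.0385; -0.0715 0.0385 0.1915]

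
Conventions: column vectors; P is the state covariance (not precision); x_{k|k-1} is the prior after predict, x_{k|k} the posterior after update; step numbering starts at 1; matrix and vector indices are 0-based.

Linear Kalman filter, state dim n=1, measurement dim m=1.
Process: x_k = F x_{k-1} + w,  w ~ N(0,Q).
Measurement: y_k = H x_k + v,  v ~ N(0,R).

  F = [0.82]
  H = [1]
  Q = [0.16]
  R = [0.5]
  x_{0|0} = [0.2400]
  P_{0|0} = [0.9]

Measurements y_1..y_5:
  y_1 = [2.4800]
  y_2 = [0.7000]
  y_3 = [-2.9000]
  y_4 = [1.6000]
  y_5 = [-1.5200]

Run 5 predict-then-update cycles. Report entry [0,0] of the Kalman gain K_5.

step 1: x^-=[0.1968]  P^-=[0.7652]  S=[1.2652]  K=[0.6048]  nu=[2.2832]  x^+=[1.5777]  P^+=[0.3024]
step 2: x^-=[1.2937]  P^-=[0.3633]  S=[0.8633]  K=[0.4208]  nu=[-0.5937]  x^+=[1.0438]  P^+=[0.2104]
step 3: x^-=[0.8559]  P^-=[0.3015]  S=[0.8015]  K=[0.3762]  nu=[-3.7559]  x^+=[-0.5569]  P^+=[0.1881]
step 4: x^-=[-0.4567]  P^-=[0.2865]  S=[0.7865]  K=[0.3642]  nu=[2.0567]  x^+=[0.2925]  P^+=[0.1821]
step 5: x^-=[0.2398]  P^-=[0.2825]  S=[0.7825]  K=[0.3610]  nu=[-1.7598]  x^+=[-0.3955]  P^+=[0.1805]

K[0,0] = 0.3610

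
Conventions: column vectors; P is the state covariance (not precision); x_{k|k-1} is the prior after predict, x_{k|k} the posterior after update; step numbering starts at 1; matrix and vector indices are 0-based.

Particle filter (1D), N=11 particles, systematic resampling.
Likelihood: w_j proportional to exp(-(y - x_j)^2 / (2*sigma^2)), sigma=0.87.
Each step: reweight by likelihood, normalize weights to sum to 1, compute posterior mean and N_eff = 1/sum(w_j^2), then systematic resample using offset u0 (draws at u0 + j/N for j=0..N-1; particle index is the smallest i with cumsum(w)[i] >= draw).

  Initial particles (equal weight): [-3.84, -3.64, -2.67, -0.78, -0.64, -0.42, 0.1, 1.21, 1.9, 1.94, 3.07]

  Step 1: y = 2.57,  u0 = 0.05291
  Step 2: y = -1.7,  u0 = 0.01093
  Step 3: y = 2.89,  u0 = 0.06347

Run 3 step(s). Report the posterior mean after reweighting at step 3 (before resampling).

step 1: w=[0.0000, 0.0000, 0.0000, 0.0002, 0.0004, 0.0010, 0.0066, 0.1101, 0.2777, 0.2874, 0.3166]  mean=2.1901  Neff=3.6754  idx=[7, 8, 8, 8, 9, 9, 9, 10, 10, 10, 10]
step 2: w=[0.7800, 0.0401, 0.0401, 0.0401, 0.0331, 0.0331, 0.0331, 0.0001, 0.0001, 0.0001, 0.0001]  mean=1.3661  Neff=1.6221  idx=[0, 0, 0, 0, 0, 0, 0, 0, 0, 2, 4]
step 3: w=[0.0628, 0.0628, 0.0628, 0.0628, 0.0628, 0.0628, 0.0628, 0.0628, 0.0628, 0.2120, 0.2231]  mean=1.5191  Neff=7.6822  idx=[1, 2, 3, 5, 6, 8, 9, 9, 10, 10, 10]

post_mean = 1.5191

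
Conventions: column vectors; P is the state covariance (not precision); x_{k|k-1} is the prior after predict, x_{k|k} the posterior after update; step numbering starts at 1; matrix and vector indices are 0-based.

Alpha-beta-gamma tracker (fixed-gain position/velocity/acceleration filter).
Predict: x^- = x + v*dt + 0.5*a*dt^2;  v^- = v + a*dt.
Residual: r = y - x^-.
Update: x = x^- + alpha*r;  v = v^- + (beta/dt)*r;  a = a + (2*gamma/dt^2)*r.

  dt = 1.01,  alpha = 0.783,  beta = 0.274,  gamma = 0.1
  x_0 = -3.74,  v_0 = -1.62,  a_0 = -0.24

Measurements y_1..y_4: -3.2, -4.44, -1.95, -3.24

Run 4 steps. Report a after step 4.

a_post = 0.6860

step 1: x_pred=-5.4986  r=2.2986  x^+=-3.6988  v^+=-1.2388  a^+=0.2107
step 2: x_pred=-4.8426  r=0.4026  x^+=-4.5274  v^+=-0.9168  a^+=0.2896
step 3: x_pred=-5.3057  r=3.3557  x^+=-2.6782  v^+=0.2860  a^+=0.9475
step 4: x_pred=-1.9061  r=-1.3339  x^+=-2.9505  v^+=0.8811  a^+=0.6860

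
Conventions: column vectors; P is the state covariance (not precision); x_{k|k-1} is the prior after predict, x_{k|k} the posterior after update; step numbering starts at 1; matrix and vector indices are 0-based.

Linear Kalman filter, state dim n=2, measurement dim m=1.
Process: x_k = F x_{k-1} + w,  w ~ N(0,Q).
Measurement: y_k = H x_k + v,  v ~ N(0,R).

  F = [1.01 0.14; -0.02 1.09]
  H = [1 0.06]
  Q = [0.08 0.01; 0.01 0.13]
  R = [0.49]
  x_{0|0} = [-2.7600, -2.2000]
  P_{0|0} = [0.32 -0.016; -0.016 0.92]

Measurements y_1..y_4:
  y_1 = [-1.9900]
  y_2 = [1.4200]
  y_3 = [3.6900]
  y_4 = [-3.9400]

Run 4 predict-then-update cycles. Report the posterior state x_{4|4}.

step 1: x^-=[-3.0956, -2.3428]  P^-=[0.4199 0.1264; 0.1264 1.2239]  S=[0.9295]  K=[0.4599; 0.2149]  nu=[1.2462]  x^+=[-2.5224, -2.0749]  P^+=[0.2233 0.0345; 0.0345 1.1809]
step 2: x^-=[-2.8382, -2.2112]  P^-=[0.3407 0.2235; 0.2235 1.5317]  S=[0.8630]  K=[0.4103; 0.3655]  nu=[4.3908]  x^+=[-1.0366, -0.6063]  P^+=[0.1954 0.0941; 0.0941 1.4164]
step 3: x^-=[-1.1319, -0.6402]  P^-=[0.3337 0.3255; 0.3255 1.8087]  S=[0.8693]  K=[0.4064; 0.4993]  nu=[4.8603]  x^+=[0.8431, 1.7867]  P^+=[0.1902 0.1492; 0.1492 1.5920]
step 4: x^-=[1.1017, 1.9307]  P^-=[0.3474 0.4129; 0.4129 2.0150]  S=[0.8942]  K=[0.4162; 0.5970]  nu=[-5.1576]  x^+=[-1.0448, -1.1482]  P^+=[0.1925 0.1907; 0.1907 1.6964]

x_post = [-1.0448, -1.1482]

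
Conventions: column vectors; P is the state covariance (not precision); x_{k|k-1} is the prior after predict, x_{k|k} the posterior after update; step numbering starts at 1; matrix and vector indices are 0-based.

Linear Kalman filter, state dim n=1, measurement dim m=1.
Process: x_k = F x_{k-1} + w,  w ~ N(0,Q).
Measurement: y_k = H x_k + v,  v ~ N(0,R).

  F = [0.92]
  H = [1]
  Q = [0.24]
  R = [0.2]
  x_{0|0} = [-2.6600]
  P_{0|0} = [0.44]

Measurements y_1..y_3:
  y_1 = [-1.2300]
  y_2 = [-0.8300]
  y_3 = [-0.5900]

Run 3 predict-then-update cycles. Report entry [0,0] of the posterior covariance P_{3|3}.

P_post[0,0] = 0.1272

step 1: x^-=[-2.4472]  P^-=[0.6124]  S=[0.8124]  K=[0.7538]  nu=[1.2172]  x^+=[-1.5296]  P^+=[0.1508]
step 2: x^-=[-1.4073]  P^-=[0.3676]  S=[0.5676]  K=[0.6476]  nu=[0.5773]  x^+=[-1.0334]  P^+=[0.1295]
step 3: x^-=[-0.9507]  P^-=[0.3496]  S=[0.5496]  K=[0.6361]  nu=[0.3607]  x^+=[-0.7213]  P^+=[0.1272]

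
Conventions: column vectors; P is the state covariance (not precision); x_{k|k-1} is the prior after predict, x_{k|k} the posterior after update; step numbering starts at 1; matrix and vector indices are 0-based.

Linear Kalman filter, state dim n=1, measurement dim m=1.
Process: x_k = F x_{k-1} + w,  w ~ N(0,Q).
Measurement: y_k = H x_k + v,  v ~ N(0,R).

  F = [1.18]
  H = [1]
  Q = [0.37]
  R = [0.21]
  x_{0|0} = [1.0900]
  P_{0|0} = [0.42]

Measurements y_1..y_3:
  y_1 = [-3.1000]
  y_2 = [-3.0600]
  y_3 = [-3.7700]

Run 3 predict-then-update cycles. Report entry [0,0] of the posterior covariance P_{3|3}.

P_post[0,0] = 0.1547

step 1: x^-=[1.2862]  P^-=[0.9548]  S=[1.1648]  K=[0.8197]  nu=[-4.3862]  x^+=[-2.3092]  P^+=[0.1721]
step 2: x^-=[-2.7249]  P^-=[0.6097]  S=[0.8197]  K=[0.7438]  nu=[-0.3351]  x^+=[-2.9741]  P^+=[0.1562]
step 3: x^-=[-3.5095]  P^-=[0.5875]  S=[0.7975]  K=[0.7367]  nu=[-0.2605]  x^+=[-3.7014]  P^+=[0.1547]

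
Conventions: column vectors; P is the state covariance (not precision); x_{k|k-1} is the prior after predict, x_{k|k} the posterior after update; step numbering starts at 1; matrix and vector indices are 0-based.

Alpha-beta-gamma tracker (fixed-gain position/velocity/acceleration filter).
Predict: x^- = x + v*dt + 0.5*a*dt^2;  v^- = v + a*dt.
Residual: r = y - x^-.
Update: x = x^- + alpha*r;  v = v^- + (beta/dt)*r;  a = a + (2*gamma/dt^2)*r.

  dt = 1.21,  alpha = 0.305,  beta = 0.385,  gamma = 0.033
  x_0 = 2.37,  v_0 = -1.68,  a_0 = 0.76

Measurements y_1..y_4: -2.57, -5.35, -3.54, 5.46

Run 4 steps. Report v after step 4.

step 1: x_pred=0.8936  r=-3.4636  x^+=-0.1628  v^+=-1.8624  a^+=0.6039
step 2: x_pred=-1.9743  r=-3.3757  x^+=-3.0039  v^+=-2.2058  a^+=0.4517
step 3: x_pred=-5.3423  r=1.8023  x^+=-4.7926  v^+=-1.0858  a^+=0.5329
step 4: x_pred=-5.7163  r=11.1763  x^+=-2.3075  v^+=3.1151  a^+=1.0368

v_post = 3.1151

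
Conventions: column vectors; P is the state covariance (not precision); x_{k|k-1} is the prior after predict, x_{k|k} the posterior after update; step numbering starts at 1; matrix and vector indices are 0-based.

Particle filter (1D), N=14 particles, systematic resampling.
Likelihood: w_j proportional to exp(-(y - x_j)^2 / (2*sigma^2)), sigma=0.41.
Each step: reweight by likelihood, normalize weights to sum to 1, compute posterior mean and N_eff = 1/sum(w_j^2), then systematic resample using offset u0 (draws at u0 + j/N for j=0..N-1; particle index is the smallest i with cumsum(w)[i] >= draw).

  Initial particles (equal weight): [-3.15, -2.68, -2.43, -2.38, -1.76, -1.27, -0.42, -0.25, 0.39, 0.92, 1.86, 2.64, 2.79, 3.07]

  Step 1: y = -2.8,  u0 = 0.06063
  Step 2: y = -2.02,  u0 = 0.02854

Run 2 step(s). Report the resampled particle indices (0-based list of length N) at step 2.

resampled_idx = [3, 4, 6, 7, 8, 8, 9, 10, 10, 11, 12, 12, 13, 13]

step 1: w=[0.2354, 0.3247, 0.2255, 0.2005, 0.0136, 0.0003, 0.0000, 0.0000, 0.0000, 0.0000, 0.0000, 0.0000, 0.0000, 0.0000]  mean=-2.6612  Neff=3.9672  idx=[0, 0, 0, 1, 1, 1, 1, 2, 2, 2, 2, 3, 3, 4]
step 2: w=[0.0039, 0.0039, 0.0039, 0.0475, 0.0475, 0.0475, 0.0475, 0.1052, 0.1052, 0.1052, 0.1052, 0.1179, 0.1179, 0.1418]  mean=-2.3790  Neff=9.8762  idx=[3, 4, 6, 7, 8, 8, 9, 10, 10, 11, 12, 12, 13, 13]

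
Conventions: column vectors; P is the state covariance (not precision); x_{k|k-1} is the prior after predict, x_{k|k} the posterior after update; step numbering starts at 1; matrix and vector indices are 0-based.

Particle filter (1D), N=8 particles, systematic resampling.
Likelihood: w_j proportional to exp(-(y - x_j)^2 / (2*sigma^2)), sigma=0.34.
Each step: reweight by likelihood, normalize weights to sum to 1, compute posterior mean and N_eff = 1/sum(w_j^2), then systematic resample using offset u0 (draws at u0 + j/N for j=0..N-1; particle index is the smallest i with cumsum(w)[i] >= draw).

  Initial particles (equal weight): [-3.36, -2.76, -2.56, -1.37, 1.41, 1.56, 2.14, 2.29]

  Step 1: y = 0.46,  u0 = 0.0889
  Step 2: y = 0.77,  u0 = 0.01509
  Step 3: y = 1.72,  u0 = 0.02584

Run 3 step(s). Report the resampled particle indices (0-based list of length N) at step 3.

resampled_idx = [0, 1, 2, 3, 4, 5, 6, 7]

step 1: w=[0.0000, 0.0000, 0.0000, 0.0000, 0.7907, 0.2091, 0.0002, 0.0000]  mean=1.4415  Neff=1.4951  idx=[4, 4, 4, 4, 4, 4, 5, 5]
step 2: w=[0.1473, 0.1473, 0.1473, 0.1473, 0.1473, 0.1473, 0.0582, 0.0582]  mean=1.4275  Neff=7.3052  idx=[0, 0, 1, 2, 3, 4, 5, 6]
step 3: w=[0.1197, 0.1197, 0.1197, 0.1197, 0.1197, 0.1197, 0.1197, 0.1623]  mean=1.4343  Neff=7.8993  idx=[0, 1, 2, 3, 4, 5, 6, 7]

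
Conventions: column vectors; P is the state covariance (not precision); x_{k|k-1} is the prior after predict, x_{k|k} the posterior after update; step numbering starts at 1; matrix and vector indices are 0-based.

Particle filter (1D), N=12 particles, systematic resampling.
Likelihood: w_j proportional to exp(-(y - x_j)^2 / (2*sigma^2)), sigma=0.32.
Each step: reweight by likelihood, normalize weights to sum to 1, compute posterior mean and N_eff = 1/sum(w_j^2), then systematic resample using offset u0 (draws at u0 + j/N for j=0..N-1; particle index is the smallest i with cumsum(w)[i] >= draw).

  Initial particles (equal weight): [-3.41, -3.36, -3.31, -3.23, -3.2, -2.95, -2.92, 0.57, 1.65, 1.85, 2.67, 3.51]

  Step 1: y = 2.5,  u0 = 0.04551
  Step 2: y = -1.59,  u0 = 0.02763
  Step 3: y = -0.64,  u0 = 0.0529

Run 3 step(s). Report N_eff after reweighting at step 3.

N_eff = 12.0000

step 1: w=[0.0000, 0.0000, 0.0000, 0.0000, 0.0000, 0.0000, 0.0000, 0.0000, 0.0285, 0.1232, 0.8417, 0.0067]  mean=2.5456  Neff=1.3803  idx=[9, 9, 10, 10, 10, 10, 10, 10, 10, 10, 10, 10]
step 2: w=[0.5000, 0.5000, 0.0000, 0.0000, 0.0000, 0.0000, 0.0000, 0.0000, 0.0000, 0.0000, 0.0000, 0.0000]  mean=1.8500  Neff=2.0000  idx=[0, 0, 0, 0, 0, 0, 1, 1, 1, 1, 1, 1]
step 3: w=[0.0833, 0.0833, 0.0833, 0.0833, 0.0833, 0.0833, 0.0833, 0.0833, 0.0833, 0.0833, 0.0833, 0.0833]  mean=1.8500  Neff=12.0000  idx=[0, 1, 2, 3, 4, 5, 6, 7, 8, 9, 10, 11]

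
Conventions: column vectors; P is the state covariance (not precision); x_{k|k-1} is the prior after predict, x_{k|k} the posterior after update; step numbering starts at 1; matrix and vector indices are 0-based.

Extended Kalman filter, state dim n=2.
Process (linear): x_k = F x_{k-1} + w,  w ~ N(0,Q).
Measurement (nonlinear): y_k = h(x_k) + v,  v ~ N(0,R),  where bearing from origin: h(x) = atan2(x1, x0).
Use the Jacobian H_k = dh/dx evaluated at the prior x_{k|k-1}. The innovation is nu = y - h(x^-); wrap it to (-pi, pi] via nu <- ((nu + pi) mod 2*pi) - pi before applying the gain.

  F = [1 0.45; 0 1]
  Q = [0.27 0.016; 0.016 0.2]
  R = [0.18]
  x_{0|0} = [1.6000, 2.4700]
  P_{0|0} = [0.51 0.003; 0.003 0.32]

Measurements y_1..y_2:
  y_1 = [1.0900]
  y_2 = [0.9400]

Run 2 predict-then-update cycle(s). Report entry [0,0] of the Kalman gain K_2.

K[0,0] = -0.4407

step 1: x^-=[2.7115, 2.4700]  P^-=[0.8475 0.1630; 0.1630 0.5200]  H_jac=[-0.1836 0.2016]  S=[0.2176]  K=[-0.5640; 0.3441]  nu=[0.3512]  x^+=[2.5134, 2.5908]  P^+=[0.7783 0.2052; 0.2052 0.4942]
step 2: x^-=[3.6793, 2.5908]  P^-=[1.3331 0.4436; 0.4436 0.6942]  H_jac=[-0.1279 0.1817]  S=[0.2041]  K=[-0.4407; 0.3399]  nu=[0.3265]  x^+=[3.5354, 2.7018]  P^+=[1.2934 0.4742; 0.4742 0.6707]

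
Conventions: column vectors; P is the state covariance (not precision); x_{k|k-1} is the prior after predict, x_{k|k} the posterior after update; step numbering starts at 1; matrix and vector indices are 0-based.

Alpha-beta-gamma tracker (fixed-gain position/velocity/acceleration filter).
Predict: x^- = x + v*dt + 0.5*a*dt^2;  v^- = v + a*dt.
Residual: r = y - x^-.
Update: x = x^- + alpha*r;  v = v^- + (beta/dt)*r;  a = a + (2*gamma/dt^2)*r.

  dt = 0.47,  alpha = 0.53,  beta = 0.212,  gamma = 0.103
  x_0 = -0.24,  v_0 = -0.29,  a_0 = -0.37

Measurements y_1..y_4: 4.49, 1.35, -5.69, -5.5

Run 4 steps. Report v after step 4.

step 1: x_pred=-0.4172  r=4.9072  x^+=2.1836  v^+=1.7495  a^+=4.2062
step 2: x_pred=3.4705  r=-2.1205  x^+=2.3466  v^+=2.7700  a^+=2.2287
step 3: x_pred=3.8947  r=-9.5847  x^+=-1.1852  v^+=-0.5058  a^+=-6.7095
step 4: x_pred=-2.1640  r=-3.3360  x^+=-3.9321  v^+=-5.1640  a^+=-9.8204

v_post = -5.1640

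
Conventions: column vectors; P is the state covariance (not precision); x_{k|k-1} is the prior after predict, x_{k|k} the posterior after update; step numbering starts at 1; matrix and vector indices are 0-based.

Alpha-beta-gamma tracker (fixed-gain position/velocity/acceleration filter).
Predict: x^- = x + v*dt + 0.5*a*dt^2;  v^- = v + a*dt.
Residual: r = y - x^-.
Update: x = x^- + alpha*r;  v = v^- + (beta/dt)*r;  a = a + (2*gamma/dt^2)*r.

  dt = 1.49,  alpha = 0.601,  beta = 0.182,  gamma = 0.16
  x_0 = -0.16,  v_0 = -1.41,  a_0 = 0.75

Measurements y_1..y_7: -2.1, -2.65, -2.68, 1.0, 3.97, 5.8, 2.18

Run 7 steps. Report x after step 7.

x_post = 5.7251

step 1: x_pred=-1.4284  r=-0.6716  x^+=-1.8320  v^+=-0.3745  a^+=0.6532
step 2: x_pred=-1.6650  r=-0.9850  x^+=-2.2570  v^+=0.4784  a^+=0.5112
step 3: x_pred=-0.9767  r=-1.7033  x^+=-2.0004  v^+=1.0321  a^+=0.2657
step 4: x_pred=-0.1677  r=1.1677  x^+=0.5341  v^+=1.5706  a^+=0.4340
step 5: x_pred=3.3561  r=0.6139  x^+=3.7250  v^+=2.2923  a^+=0.5225
step 6: x_pred=7.7205  r=-1.9205  x^+=6.5663  v^+=2.8362  a^+=0.2457
step 7: x_pred=11.0649  r=-8.8849  x^+=5.7251  v^+=2.1170  a^+=-1.0350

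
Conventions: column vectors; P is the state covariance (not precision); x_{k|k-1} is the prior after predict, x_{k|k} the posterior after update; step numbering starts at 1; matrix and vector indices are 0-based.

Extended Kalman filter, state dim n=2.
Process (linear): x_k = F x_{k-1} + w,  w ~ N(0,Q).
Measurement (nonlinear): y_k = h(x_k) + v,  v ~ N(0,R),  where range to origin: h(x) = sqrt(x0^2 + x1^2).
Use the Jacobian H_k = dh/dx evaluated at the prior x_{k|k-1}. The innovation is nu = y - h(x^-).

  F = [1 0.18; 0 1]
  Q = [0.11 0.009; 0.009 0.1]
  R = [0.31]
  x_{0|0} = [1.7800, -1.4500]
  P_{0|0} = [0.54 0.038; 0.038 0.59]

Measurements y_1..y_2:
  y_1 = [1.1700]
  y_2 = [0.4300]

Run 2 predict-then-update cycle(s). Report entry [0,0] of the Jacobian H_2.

H_jac[0,0] = 0.6530

step 1: x^-=[1.5190, -1.4500]  P^-=[0.6828 0.1532; 0.1532 0.6900]  H_jac=[0.7233 -0.6905]  S=[0.8432]  K=[0.4603; -0.4336]  nu=[-0.9300]  x^+=[1.0909, -1.0468]  P^+=[0.5042 0.3215; 0.3215 0.5315]
step 2: x^-=[0.9025, -1.0468]  P^-=[0.7471 0.4262; 0.4262 0.6315]  H_jac=[0.6530 -0.7574]  S=[0.5693]  K=[0.2900; -0.3513]  nu=[-0.9521]  x^+=[0.6264, -0.7123]  P^+=[0.6992 0.4842; 0.4842 0.5612]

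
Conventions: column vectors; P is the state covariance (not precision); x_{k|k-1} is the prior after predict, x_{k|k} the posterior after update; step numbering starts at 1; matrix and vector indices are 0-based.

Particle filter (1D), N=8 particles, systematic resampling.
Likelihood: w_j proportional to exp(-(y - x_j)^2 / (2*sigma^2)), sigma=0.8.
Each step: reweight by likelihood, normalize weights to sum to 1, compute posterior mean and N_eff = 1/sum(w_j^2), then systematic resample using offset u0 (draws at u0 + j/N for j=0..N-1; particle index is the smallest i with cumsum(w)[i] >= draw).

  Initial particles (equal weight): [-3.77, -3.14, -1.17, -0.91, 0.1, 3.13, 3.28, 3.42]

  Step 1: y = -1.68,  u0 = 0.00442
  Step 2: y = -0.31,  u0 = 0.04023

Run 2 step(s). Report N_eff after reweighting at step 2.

step 1: w=[0.0188, 0.1080, 0.4659, 0.3593, 0.0480, 0.0000, 0.0000, 0.0000]  mean=-1.2772  Neff=2.7742  idx=[0, 2, 2, 2, 2, 3, 3, 3]
step 2: w=[0.0000, 0.1244, 0.1244, 0.1244, 0.1244, 0.1674, 0.1674, 0.1674]  mean=-1.0395  Neff=6.8486  idx=[1, 2, 3, 4, 5, 6, 6, 7]

N_eff = 6.8486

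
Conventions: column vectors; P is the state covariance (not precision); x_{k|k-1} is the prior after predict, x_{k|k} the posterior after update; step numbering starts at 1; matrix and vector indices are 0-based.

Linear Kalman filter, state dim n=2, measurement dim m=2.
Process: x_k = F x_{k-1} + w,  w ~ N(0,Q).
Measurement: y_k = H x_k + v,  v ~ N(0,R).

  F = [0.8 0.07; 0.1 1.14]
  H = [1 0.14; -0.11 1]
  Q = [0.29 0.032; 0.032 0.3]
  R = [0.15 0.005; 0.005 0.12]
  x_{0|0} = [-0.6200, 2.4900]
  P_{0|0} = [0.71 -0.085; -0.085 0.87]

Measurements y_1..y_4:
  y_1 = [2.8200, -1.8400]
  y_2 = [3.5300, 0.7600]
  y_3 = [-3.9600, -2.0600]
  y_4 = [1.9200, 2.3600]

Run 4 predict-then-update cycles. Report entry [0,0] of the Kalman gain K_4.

K[0,0] = 0.6986

step 1: x^-=[-0.3217, 2.7766]  P^-=[0.7391 0.0801; 0.0801 1.4184]  S=[0.9394 0.2011; 0.2011 1.5297]  K=[0.8221 -0.1089; 0.1022 0.9080]  nu=[2.7530, -4.6520]  x^+=[2.4480, -1.1661]  P^+=[0.1221 0.0045; 0.0045 0.1100]
step 2: x^-=[1.8768, -1.0845]  P^-=[0.3692 0.0547; 0.0547 0.4452]  S=[0.5432 0.0805; 0.0805 0.5576]  K=[0.7051 -0.0766; 0.1008 0.7730]  nu=[1.8050, 2.0509]  x^+=[2.9923, 0.6828]  P^+=[0.1046 0.0058; 0.0058 0.0939]
step 3: x^-=[2.4417, 1.0776]  P^-=[0.3580 0.0532; 0.0532 0.4244]  S=[0.5313 0.0774; 0.0774 0.5370]  K=[0.6989 -0.0750; 0.1005 0.7649]  nu=[-6.5525, -2.8690]  x^+=[-1.9227, -1.7756]  P^+=[0.1036 0.0059; 0.0059 0.0929]
step 4: x^-=[-1.6624, -2.2165]  P^-=[0.3574 0.0531; 0.0531 0.4232]  S=[0.5306 0.0772; 0.0772 0.5358]  K=[0.6986 -0.0749; 0.1005 0.7644]  nu=[3.8928, 4.3936]  x^+=[0.7277, 1.5332]  P^+=[0.1036 0.0059; 0.0059 0.0929]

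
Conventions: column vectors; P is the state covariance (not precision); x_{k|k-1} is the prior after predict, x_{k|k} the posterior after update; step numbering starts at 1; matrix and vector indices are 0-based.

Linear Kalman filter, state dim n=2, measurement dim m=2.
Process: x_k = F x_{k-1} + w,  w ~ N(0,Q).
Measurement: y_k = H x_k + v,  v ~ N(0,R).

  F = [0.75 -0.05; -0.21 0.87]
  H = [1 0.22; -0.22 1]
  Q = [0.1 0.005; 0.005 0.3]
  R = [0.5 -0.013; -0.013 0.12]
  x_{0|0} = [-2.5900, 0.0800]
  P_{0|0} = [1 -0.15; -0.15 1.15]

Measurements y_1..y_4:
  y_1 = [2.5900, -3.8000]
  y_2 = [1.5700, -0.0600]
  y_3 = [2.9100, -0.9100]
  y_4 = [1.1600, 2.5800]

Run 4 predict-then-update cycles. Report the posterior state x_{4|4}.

step 1: x^-=[-1.9465, 0.6135]  P^-=[0.6766 -0.3020; -0.3020 1.2693]  S=[1.1052 -0.1700; -0.1700 1.5550]  K=[0.5162 -0.2335; 0.1135 0.8714]  nu=[4.4015, -4.8417]  x^+=[1.4562, -3.1064]  P^+=[0.2564 0.0217; 0.0217 0.1079]
step 2: x^-=[1.2474, -3.0084]  P^-=[0.2429 -0.0257; -0.0257 0.3850]  S=[0.7502 -0.0062; -0.0062 0.5281]  K=[0.3150 -0.1462; 0.0848 0.7408]  nu=[0.9844, 3.2228]  x^+=[1.0865, -0.5375]  P^+=[0.1566 0.0128; 0.0128 0.0906]
step 3: x^-=[0.8417, -0.6958]  P^-=[0.1873 -0.0151; -0.0151 0.3708]  S=[0.6986 0.0130; 0.0130 0.5065]  K=[0.2656 -0.1180; 0.0815 0.7365]  nu=[2.2213, -0.0290]  x^+=[1.4351, -0.5362]  P^+=[0.1318 0.0114; 0.0114 0.0898]
step 4: x^-=[1.1031, -0.7679]  P^-=[0.1735 -0.0121; -0.0121 0.3696]  S=[0.6861 0.0186; 0.0186 0.5034]  K=[0.2520 -0.1092; 0.0809 0.7366]  nu=[0.2258, 3.5906]  x^+=[0.7678, 1.8953]  P^+=[0.1250 0.0111; 0.0111 0.0898]

x_post = [0.7678, 1.8953]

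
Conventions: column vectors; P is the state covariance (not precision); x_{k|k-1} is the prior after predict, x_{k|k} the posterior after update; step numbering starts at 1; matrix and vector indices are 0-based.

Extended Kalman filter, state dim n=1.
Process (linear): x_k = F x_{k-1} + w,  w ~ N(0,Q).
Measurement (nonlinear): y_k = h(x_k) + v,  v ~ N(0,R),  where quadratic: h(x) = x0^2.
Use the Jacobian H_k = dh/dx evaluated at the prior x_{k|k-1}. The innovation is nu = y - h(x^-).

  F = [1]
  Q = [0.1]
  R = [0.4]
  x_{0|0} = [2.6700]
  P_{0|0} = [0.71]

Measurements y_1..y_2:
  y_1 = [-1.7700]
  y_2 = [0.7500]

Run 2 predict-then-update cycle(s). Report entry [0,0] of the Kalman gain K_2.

step 1: x^-=[2.6700]  P^-=[0.8100]  H_jac=[5.3400]  S=[23.4976]  K=[0.1841]  nu=[-8.8989]  x^+=[1.0319]  P^+=[0.0138]
step 2: x^-=[1.0319]  P^-=[0.1138]  H_jac=[2.0638]  S=[0.8847]  K=[0.2655]  nu=[-0.3148]  x^+=[0.9483]  P^+=[0.0514]

K[0,0] = 0.2655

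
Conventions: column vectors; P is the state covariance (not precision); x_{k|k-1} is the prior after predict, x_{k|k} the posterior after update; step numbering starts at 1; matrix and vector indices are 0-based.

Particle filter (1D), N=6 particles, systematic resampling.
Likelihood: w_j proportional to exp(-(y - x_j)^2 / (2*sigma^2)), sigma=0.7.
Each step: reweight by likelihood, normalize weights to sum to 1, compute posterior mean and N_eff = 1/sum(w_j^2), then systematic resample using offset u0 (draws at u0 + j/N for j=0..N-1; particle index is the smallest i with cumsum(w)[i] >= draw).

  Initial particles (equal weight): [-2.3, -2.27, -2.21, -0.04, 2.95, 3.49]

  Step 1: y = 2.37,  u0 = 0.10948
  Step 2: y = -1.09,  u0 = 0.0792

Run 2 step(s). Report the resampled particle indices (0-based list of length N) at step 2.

resampled_idx = [0, 0, 1, 2, 2, 3]

step 1: w=[0.0000, 0.0000, 0.0000, 0.0027, 0.7165, 0.2808]  mean=3.0936  Neff=1.6885  idx=[4, 4, 4, 4, 5, 5]
step 2: w=[0.2489, 0.2489, 0.2489, 0.2489, 0.0022, 0.0022]  mean=2.9523  Neff=4.0345  idx=[0, 0, 1, 2, 2, 3]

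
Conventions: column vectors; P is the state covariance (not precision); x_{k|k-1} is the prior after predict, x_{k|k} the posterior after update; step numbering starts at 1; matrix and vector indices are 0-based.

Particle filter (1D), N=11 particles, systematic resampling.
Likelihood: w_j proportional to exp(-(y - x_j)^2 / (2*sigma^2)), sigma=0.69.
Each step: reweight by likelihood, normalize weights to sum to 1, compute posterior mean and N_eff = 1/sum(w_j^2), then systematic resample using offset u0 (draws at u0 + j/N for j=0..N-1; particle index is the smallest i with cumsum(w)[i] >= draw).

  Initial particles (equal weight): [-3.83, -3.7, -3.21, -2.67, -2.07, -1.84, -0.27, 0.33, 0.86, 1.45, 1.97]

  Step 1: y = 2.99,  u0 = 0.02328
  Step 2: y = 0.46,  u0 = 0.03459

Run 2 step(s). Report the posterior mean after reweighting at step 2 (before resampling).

post_mean = 1.6606

step 1: w=[0.0000, 0.0000, 0.0000, 0.0000, 0.0000, 0.0000, 0.0000, 0.0014, 0.0200, 0.1939, 0.7847]  mean=1.8447  Neff=1.5295  idx=[9, 9, 9, 10, 10, 10, 10, 10, 10, 10, 10]
step 2: w=[0.1983, 0.1983, 0.1983, 0.0506, 0.0506, 0.0506, 0.0506, 0.0506, 0.0506, 0.0506, 0.0506]  mean=1.6606  Neff=7.2205  idx=[0, 0, 1, 1, 2, 2, 2, 4, 6, 8, 9]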